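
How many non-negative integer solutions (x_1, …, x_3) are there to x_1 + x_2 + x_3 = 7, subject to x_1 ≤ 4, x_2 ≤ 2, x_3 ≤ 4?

Without the upper bounds there are C(9,2) = 36 ways to split 7 among 3 variables.
Subtract solutions that violate a single cap (substitute x_i' = x_i − (cap_i+1)): x_1 ≥ 5 gives C(4,2) = 6; x_2 ≥ 3 gives C(6,2) = 15; x_3 ≥ 5 gives C(4,2) = 6. Together 27.
No two caps can be exceeded simultaneously, so the pair terms are all 0.
By inclusion–exclusion the count is 36 − 27 + 0 = 9.

9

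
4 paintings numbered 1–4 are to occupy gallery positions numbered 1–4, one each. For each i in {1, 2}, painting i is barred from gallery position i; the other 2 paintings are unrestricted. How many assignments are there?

Let Aᵢ (for i ∈ {1, 2}) be the placements that put painting i in its forbidden gallery position. Any j of these fix j positions, leaving (4−j)! ways to fill the rest, and there are C(2,j) ways to pick which j.
By inclusion–exclusion, the number of valid placements is Σ_{j=0}^{2} (−1)^j C(2,j)·(4−j)!.
Computing: 24 − 12 + 2 = 14.

14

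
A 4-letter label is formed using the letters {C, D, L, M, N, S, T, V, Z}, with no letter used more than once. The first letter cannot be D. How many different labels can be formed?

2688

The first letter has 9−1 = 8 choices (anything except D).
The remaining 3 letters are filled from the other 8 symbols without repetition: 8 × 7 × 6 = 336.
Total: 8 × 336 = 2688.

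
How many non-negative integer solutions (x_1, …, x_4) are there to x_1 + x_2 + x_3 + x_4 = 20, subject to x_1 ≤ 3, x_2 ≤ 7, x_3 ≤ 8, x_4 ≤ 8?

74

By stars and bars, unrestricted non-negative solutions to x_1+…+x_4 = 20 number C(20+3,3) = 1771.
Subtract solutions that violate a single cap (substitute x_i' = x_i − (cap_i+1)): x_1 ≥ 4 gives C(19,3) = 969; x_2 ≥ 8 gives C(15,3) = 455; x_3 ≥ 9 gives C(14,3) = 364; x_4 ≥ 9 gives C(14,3) = 364. Together 2152.
Add back pairs where two caps are both exceeded: 165 + 120 + 120 + 20 + 20 + 10 = 455.
By inclusion–exclusion the count is 1771 − 2152 + 455 = 74.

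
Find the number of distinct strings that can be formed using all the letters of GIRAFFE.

Letter multiplicities in GIRAFFE: A×1, E×1, F×2, G×1, I×1, R×1.
So there are 7! / (2!) = 2520 distinguishable arrangements.

2520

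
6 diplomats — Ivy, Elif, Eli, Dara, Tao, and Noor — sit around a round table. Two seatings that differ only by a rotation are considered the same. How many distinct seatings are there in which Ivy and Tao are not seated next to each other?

72

All circular seatings of 6 people number (5)! = 120.
Those with Ivy next to Tao: fuse the pair into one unit and seat 5 units around a circle — 2·(4)! = 48.
Subtracting, 120 − 48 = 72.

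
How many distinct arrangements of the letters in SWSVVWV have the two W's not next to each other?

150

There are 7!/(3!·2!·2!) = 210 arrangements of SWSVVWV in total.
If the two W's are adjacent, glue them into one block, leaving 6 items to arrange: (6)!/(3!·2!) = 60 ways.
Subtracting, 210 − 60 = 150 arrangements keep the W's apart.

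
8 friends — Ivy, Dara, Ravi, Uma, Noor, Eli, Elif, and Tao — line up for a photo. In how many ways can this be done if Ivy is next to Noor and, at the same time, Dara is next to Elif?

2880

Treat {Ivy,Noor} as one block (2 orders) and {Dara,Elif} as another (2 orders).
That leaves 6 units to arrange: 2 × 2 × 6! = 4 × 720 = 2880.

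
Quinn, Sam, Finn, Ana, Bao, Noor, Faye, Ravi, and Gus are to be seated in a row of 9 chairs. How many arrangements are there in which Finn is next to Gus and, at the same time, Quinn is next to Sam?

Treat {Finn,Gus} as one block (2 orders) and {Quinn,Sam} as another (2 orders).
That leaves 7 units to arrange: 2 × 2 × 7! = 4 × 5040 = 20160.

20160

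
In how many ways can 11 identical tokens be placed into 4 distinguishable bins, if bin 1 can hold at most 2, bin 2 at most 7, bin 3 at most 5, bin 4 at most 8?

124

By stars and bars, unrestricted non-negative solutions to x_1+…+x_4 = 11 number C(11+3,3) = 364.
Subtract solutions that violate a single cap (substitute x_i' = x_i − (cap_i+1)): x_1 ≥ 3 gives C(11,3) = 165; x_2 ≥ 8 gives C(6,3) = 20; x_3 ≥ 6 gives C(8,3) = 56; x_4 ≥ 9 gives C(5,3) = 10. Together 251.
Add back pairs where two caps are both exceeded: 1 + 10 + 0 + 0 + 0 + 0 = 11.
By inclusion–exclusion the count is 364 − 251 + 11 = 124.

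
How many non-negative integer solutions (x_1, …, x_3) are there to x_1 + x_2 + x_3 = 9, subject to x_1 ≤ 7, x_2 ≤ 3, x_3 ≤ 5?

Ignoring the caps, the number of non-negative solutions to x_1+…+x_3 = 9 is C(11,2) = 55.
Subtract solutions that violate a single cap (substitute x_i' = x_i − (cap_i+1)): x_1 ≥ 8 gives C(3,2) = 3; x_2 ≥ 4 gives C(7,2) = 21; x_3 ≥ 6 gives C(5,2) = 10. Together 34.
No two caps can be exceeded simultaneously, so the pair terms are all 0.
By inclusion–exclusion the count is 55 − 34 + 0 = 21.

21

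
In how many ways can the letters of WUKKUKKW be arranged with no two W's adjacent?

Total arrangements of WUKKUKKW: 8!/(4!·2!·2!) = 420.
If the two W's are adjacent, glue them into one block, leaving 7 items to arrange: (7)!/(4!·2!) = 105 ways.
Subtracting, 420 − 105 = 315 arrangements keep the W's apart.

315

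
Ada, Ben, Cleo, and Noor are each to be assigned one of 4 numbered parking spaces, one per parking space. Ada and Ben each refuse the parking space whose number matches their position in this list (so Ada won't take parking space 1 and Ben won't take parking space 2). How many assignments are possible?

Let Aᵢ (for i ∈ {1, 2}) be the placements that put person i in their forbidden parking space. Any j of these fix j positions, leaving (4−j)! ways to fill the rest, and there are C(2,j) ways to pick which j.
By inclusion–exclusion, the number of valid placements is Σ_{j=0}^{2} (−1)^j C(2,j)·(4−j)!.
Computing: 24 − 12 + 2 = 14.

14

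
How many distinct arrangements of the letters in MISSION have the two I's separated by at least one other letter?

Total arrangements of MISSION: 7!/(2!·2!) = 1260.
If the two I's are adjacent, glue them into one block, leaving 6 items to arrange: (6)!/(2!) = 360 ways.
Hence 1260 − 360 = 900.

900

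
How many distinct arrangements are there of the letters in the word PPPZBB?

60

PPPZBB has 6 letters with B appearing twice and P appearing 3 times.
The number of distinct arrangements is 6!/(3!·2!) = 720/12 = 60.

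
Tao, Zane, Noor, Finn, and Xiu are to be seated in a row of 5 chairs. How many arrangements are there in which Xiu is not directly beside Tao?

72

There are 5! = 120 arrangements in all. If Xiu and Tao are adjacent, merging them into one block gives 2·(4)! = 48 arrangements.
Complementary counting: 120 − 48 = 72.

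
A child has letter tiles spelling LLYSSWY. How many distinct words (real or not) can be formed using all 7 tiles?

Letter multiplicities in LLYSSWY: L×2, S×2, W×1, Y×2.
So there are 7! / (2!·2!·2!) = 630 distinguishable arrangements.

630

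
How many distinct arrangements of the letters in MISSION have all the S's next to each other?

360

Treat the 2 copies of S as a single block. The multiset to arrange is then {SS, I, I, M, N, O}, 6 items in all.
That gives (6)!/(2!) = 360 arrangements.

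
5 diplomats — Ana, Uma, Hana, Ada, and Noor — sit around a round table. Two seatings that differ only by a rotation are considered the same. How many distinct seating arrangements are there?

24

Around a circle, 5 distinct people have 5!/5 = (4)! = 24 rotationally distinct seatings.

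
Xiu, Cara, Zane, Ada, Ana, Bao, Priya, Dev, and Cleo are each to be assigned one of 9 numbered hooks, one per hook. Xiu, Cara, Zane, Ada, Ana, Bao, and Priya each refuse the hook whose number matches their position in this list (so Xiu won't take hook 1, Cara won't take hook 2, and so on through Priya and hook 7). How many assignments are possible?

165016

Let Aᵢ (for 1 ≤ i ≤ 7) be the placements that put person i in their forbidden hook. Any j of these fix j positions, leaving (9−j)! ways to fill the rest, and there are C(7,j) ways to pick which j.
By inclusion–exclusion, the number of valid placements is Σ_{j=0}^{7} (−1)^j C(7,j)·(9−j)!.
Computing: 362880 − 282240 + 105840 − 25200 + 4200 − 504 + 42 − 2 = 165016.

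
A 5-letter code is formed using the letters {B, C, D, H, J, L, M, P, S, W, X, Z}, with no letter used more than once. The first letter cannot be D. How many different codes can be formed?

The first letter has 12−1 = 11 choices (anything except D).
The remaining 4 letters are filled from the other 11 symbols without repetition: 11 × 10 × 9 × 8 = 7920.
Total: 11 × 7920 = 87120.

87120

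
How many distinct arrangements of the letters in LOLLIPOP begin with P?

With the first slot taken by P, it remains to arrange the other 7 letters (LOLLIOP).
Those 7 letters have L appearing 3 times and O appearing twice, giving (7)!/(3!·2!) = 420.

420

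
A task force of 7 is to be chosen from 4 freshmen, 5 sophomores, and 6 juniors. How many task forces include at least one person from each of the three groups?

5949

With no constraint there are C(15,7) = 6435 possible selections.
Subtract selections that omit an entire group: no freshmen → C(11,7) = 330; no sophomores → C(10,7) = 120; no juniors → C(9,7) = 36.
Add back selections omitting two groups (i.e. drawn from a single group): C(4,7) + C(5,7) + C(6,7) = 0.
By inclusion–exclusion: 6435 − 486 + 0 = 5949.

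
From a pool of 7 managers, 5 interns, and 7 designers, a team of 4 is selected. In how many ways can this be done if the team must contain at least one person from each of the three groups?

1960

Total 4-person selections from all 19: C(19,4) = 3876.
Selections missing a whole group: no managers → C(12,4) = 495; no interns → C(14,4) = 1001; no designers → C(12,4) = 495.
Add back selections omitting two groups (i.e. drawn from a single group): C(7,4) + C(5,4) + C(7,4) = 75.
By inclusion–exclusion: 3876 − 1991 + 75 = 1960.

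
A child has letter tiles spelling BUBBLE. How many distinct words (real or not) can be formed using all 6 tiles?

The 6 letters of BUBBLE have repeats: B appearing 3 times.
So there are 6! / (3!) = 120 distinguishable arrangements.

120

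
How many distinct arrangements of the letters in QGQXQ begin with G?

4

With the first slot taken by G, it remains to arrange the other 4 letters (QQXQ).
Those 4 letters have Q appearing 3 times, giving (4)!/(3!) = 4.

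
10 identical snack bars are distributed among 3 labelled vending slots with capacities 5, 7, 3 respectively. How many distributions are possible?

18

Without the upper bounds there are C(12,2) = 66 ways to split 10 among 3 vending slots.
Subtract solutions that violate a single cap (substitute x_i' = x_i − (cap_i+1)): x_1 ≥ 6 gives C(6,2) = 15; x_2 ≥ 8 gives C(4,2) = 6; x_3 ≥ 4 gives C(8,2) = 28. Together 49.
Add back pairs where two caps are both exceeded: 0 + 1 + 0 = 1.
By inclusion–exclusion the count is 66 − 49 + 1 = 18.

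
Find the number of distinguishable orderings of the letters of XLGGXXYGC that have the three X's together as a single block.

Treat the 3 copies of X as a single block. The multiset to arrange is then {XXX, C, G, G, G, L, Y}, 7 items in all.
That gives (7)!/(3!) = 840 arrangements.

840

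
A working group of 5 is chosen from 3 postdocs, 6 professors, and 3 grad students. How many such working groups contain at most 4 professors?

Split by how many professors are chosen (0 through 4).
Sum: C(6,0)·C(6,5) + C(6,1)·C(6,4) + C(6,2)·C(6,3) + C(6,3)·C(6,2) + C(6,4)·C(6,1) = 6 + 90 + 300 + 300 + 90 = 786.

786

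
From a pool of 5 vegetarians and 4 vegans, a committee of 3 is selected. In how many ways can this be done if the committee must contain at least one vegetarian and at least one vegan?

70

With no constraint there are C(9,3) = 84 possible selections.
Subtract selections that omit an entire group: no vegetarians → C(4,3) = 4; no vegans → C(5,3) = 10.
Both groups omitted at once is impossible, so 84 − 14 = 70.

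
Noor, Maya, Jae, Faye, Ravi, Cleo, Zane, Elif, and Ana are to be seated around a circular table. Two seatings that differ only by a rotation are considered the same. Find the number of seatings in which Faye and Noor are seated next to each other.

10080

Treat {Faye, Noor} as one unit (2 internal orders) and seat the resulting 8 units around the table: (7)! circular arrangements.
So 2 × (7)! = 2 × 5040 = 10080.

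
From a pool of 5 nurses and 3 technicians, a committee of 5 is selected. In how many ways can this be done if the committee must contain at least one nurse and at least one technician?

55

Unrestricted: C(8,5) = 56 ways to pick any 5 of the 8.
Selections missing a whole group: no nurses → C(3,5) = 0; no technicians → C(5,5) = 1.
Both groups omitted at once is impossible, so 56 − 1 = 55.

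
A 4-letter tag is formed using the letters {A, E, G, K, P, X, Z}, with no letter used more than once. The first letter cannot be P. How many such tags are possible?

720

The first letter has 7−1 = 6 choices (anything except P).
The remaining 3 letters are filled from the other 6 symbols without repetition: 6 × 5 × 4 = 120.
Total: 6 × 120 = 720.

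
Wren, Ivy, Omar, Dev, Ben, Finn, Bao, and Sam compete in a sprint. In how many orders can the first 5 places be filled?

There are 8 choices for 1st place, 7 for 2nd, and so on down to 4 for position 5.
That gives 8 × 7 × 6 × 5 × 4 = 6720.

6720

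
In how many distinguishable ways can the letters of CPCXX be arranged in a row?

30

Letter multiplicities in CPCXX: C×2, P×1, X×2.
The number of distinct arrangements is 5!/(2!·2!) = 120/4 = 30.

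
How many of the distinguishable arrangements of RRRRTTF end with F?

15

Fix F in the last position and arrange the remaining 6 letters.
Those 6 letters have R appearing 4 times and T appearing twice, giving (6)!/(4!·2!) = 15.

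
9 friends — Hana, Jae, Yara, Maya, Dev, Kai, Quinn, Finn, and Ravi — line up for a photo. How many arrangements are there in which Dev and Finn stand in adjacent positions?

80640

Glue Dev and Finn into one block (2 internal orders), leaving 8 units to arrange in a row.
So the count is 2·(8)! = 80640.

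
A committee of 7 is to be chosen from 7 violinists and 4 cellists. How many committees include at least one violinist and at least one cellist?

329

Unrestricted: C(11,7) = 330 ways to pick any 7 of the 11.
Selections missing a whole group: no violinists → C(4,7) = 0; no cellists → C(7,7) = 1.
Both groups omitted at once is impossible, so 330 − 1 = 329.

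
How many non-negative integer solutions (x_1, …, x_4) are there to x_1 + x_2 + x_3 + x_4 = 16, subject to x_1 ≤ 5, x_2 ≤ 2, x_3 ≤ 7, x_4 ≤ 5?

19

Without the upper bounds there are C(19,3) = 969 ways to split 16 among 4 variables.
Subtract solutions that violate a single cap (substitute x_i' = x_i − (cap_i+1)): x_1 ≥ 6 gives C(13,3) = 286; x_2 ≥ 3 gives C(16,3) = 560; x_3 ≥ 8 gives C(11,3) = 165; x_4 ≥ 6 gives C(13,3) = 286. Together 1297.
Add back pairs where two caps are both exceeded: 120 + 10 + 35 + 56 + 120 + 10 = 351.
Subtract triples: 0 + 4 + 0 + 0 = 4.
By inclusion–exclusion the count is 969 − 1297 + 351 − 4 = 19.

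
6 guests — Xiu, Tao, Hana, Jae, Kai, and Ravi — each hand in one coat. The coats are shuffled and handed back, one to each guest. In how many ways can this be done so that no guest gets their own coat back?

265

This is the derangement count D_6: permutations of 6 items with no fixed point.
By inclusion–exclusion this is Σ_{j=0}^{6} (−1)^j C(6,j)·(6−j)!.
Computing: 720 − 720 + 360 − 120 + 30 − 6 + 1 = 265.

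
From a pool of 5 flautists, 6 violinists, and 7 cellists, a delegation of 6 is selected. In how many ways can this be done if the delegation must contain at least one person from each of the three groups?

Total 6-person selections from all 18: C(18,6) = 18564.
Selections missing a whole group: no flautists → C(13,6) = 1716; no violinists → C(12,6) = 924; no cellists → C(11,6) = 462.
Add back selections omitting two groups (i.e. drawn from a single group): C(5,6) + C(6,6) + C(7,6) = 8.
By inclusion–exclusion: 18564 − 3102 + 8 = 15470.

15470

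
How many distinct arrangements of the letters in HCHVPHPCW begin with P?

With the first slot taken by P, it remains to arrange the other 8 letters (HCHVHPCW).
Those 8 letters have C appearing twice and H appearing 3 times, giving (8)!/(3!·2!) = 3360.

3360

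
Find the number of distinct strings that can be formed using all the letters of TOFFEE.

180

TOFFEE has 6 letters with E appearing twice and F appearing twice.
So there are 6! / (2!·2!) = 180 distinguishable arrangements.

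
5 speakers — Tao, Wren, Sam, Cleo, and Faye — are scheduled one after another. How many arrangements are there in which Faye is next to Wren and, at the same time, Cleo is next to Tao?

24

Treat {Faye,Wren} as one block (2 orders) and {Cleo,Tao} as another (2 orders).
That leaves 3 units to arrange: 2 × 2 × 3! = 4 × 6 = 24.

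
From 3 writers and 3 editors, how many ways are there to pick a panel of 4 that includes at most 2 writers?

12

Split by how many writers are chosen (0 through 2).
Sum: C(3,0)·C(3,4) + C(3,1)·C(3,3) + C(3,2)·C(3,2) = 0 + 3 + 9 = 12.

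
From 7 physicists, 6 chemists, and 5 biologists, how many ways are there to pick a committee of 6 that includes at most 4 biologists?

18551

Split by how many biologists are chosen (0 through 4).
Sum: C(5,0)·C(13,6) + C(5,1)·C(13,5) + C(5,2)·C(13,4) + C(5,3)·C(13,3) + C(5,4)·C(13,2) = 1716 + 6435 + 7150 + 2860 + 390 = 18551.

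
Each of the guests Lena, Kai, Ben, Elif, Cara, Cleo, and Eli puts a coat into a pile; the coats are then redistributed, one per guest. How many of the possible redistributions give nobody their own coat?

Count assignments avoiding every fixed point. For any j of the 7 guests fixed to their own coat, the other 7−j can be arranged in (7−j)! ways.
By inclusion–exclusion this is Σ_{j=0}^{7} (−1)^j C(7,j)·(7−j)!.
Computing: 5040 − 5040 + 2520 − 840 + 210 − 42 + 7 − 1 = 1854.

1854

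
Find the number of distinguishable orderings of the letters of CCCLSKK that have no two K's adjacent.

300

Total arrangements of CCCLSKK: 7!/(3!·2!) = 420.
If the two K's are adjacent, glue them into one block, leaving 6 items to arrange: (6)!/(3!) = 120 ways.
Hence 420 − 120 = 300.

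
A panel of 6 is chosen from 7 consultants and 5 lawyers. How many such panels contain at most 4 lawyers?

Split by how many lawyers are chosen (0 through 4).
Sum: C(5,0)·C(7,6) + C(5,1)·C(7,5) + C(5,2)·C(7,4) + C(5,3)·C(7,3) + C(5,4)·C(7,2) = 7 + 105 + 350 + 350 + 105 = 917.

917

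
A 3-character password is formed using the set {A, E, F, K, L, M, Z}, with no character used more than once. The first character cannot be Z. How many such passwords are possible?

180

The first character has 7−1 = 6 choices (anything except Z).
The remaining 2 characters are filled from the other 6 symbols without repetition: 6 × 5 = 30.
Total: 6 × 30 = 180.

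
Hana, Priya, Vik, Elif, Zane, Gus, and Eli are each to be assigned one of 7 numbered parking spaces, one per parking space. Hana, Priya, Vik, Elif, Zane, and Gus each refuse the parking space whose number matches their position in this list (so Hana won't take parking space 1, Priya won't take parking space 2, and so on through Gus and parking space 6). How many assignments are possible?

Let Aᵢ (for 1 ≤ i ≤ 6) be the placements that put person i in their forbidden parking space. Any j of these fix j positions, leaving (7−j)! ways to fill the rest, and there are C(6,j) ways to pick which j.
By inclusion–exclusion, the number of valid placements is Σ_{j=0}^{6} (−1)^j C(6,j)·(7−j)!.
Computing: 5040 − 4320 + 1800 − 480 + 90 − 12 + 1 = 2119.

2119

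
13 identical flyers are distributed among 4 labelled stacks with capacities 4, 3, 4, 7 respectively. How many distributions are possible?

By stars and bars, unrestricted non-negative solutions to x_1+…+x_4 = 13 number C(13+3,3) = 560.
Subtract solutions that violate a single cap (substitute x_i' = x_i − (cap_i+1)): x_1 ≥ 5 gives C(11,3) = 165; x_2 ≥ 4 gives C(12,3) = 220; x_3 ≥ 5 gives C(11,3) = 165; x_4 ≥ 8 gives C(8,3) = 56. Together 606.
Add back pairs where two caps are both exceeded: 35 + 20 + 1 + 35 + 4 + 1 = 96.
By inclusion–exclusion the count is 560 − 606 + 96 = 50.

50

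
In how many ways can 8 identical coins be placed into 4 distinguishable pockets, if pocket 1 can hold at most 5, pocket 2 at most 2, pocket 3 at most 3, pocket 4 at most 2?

By stars and bars, unrestricted non-negative solutions to x_1+…+x_4 = 8 number C(8+3,3) = 165.
Subtract solutions that violate a single cap (substitute x_i' = x_i − (cap_i+1)): x_1 ≥ 6 gives C(5,3) = 10; x_2 ≥ 3 gives C(8,3) = 56; x_3 ≥ 4 gives C(7,3) = 35; x_4 ≥ 3 gives C(8,3) = 56. Together 157.
Add back pairs where two caps are both exceeded: 0 + 0 + 0 + 4 + 10 + 4 = 18.
By inclusion–exclusion the count is 165 − 157 + 18 = 26.

26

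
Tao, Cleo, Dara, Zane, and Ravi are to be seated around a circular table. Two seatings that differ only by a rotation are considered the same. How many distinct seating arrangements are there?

24

Seat Tao anywhere (absorbing the rotational symmetry), then permute the other 4: (4)! = 24.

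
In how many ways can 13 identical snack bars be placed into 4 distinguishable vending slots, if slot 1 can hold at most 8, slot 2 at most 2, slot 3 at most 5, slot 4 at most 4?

59

Without the upper bounds there are C(16,3) = 560 ways to split 13 among 4 vending slots.
Subtract solutions that violate a single cap (substitute x_i' = x_i − (cap_i+1)): x_1 ≥ 9 gives C(7,3) = 35; x_2 ≥ 3 gives C(13,3) = 286; x_3 ≥ 6 gives C(10,3) = 120; x_4 ≥ 5 gives C(11,3) = 165. Together 606.
Add back pairs where two caps are both exceeded: 4 + 0 + 0 + 35 + 56 + 10 = 105.
By inclusion–exclusion the count is 560 − 606 + 105 = 59.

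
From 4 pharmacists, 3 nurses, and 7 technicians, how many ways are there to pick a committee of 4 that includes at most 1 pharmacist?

Split by how many pharmacists are chosen (0 through 1).
Sum: C(4,0)·C(10,4) + C(4,1)·C(10,3) = 210 + 480 = 690.

690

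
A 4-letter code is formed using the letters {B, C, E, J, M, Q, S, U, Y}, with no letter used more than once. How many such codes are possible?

Choose and order 4 of the 9 symbols: the first letter has 9 options, the next 8, then 7, 6.
That product is 9 × 8 × 7 × 6 = 3024.

3024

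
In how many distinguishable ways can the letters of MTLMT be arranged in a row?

MTLMT has 5 letters with M appearing twice and T appearing twice.
Dividing 5! = 120 by 2!·2! = 4 for the repeated letters gives 30.

30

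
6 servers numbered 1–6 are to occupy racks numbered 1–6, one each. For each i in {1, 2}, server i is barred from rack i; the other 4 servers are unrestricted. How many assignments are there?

504

Let Aᵢ (for i ∈ {1, 2}) be the placements that put server i in its forbidden rack. Any j of these fix j positions, leaving (6−j)! ways to fill the rest, and there are C(2,j) ways to pick which j.
By inclusion–exclusion, the number of valid placements is Σ_{j=0}^{2} (−1)^j C(2,j)·(6−j)!.
Computing: 720 − 240 + 24 = 504.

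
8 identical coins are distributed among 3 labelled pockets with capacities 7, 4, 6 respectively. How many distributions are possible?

By stars and bars, unrestricted non-negative solutions to x_1+…+x_3 = 8 number C(8+2,2) = 45.
Subtract solutions that violate a single cap (substitute x_i' = x_i − (cap_i+1)): x_1 ≥ 8 gives C(2,2) = 1; x_2 ≥ 5 gives C(5,2) = 10; x_3 ≥ 7 gives C(3,2) = 3. Together 14.
No two caps can be exceeded simultaneously, so the pair terms are all 0.
By inclusion–exclusion the count is 45 − 14 + 0 = 31.

31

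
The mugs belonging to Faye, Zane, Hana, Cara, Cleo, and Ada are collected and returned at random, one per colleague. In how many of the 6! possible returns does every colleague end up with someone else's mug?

265

Let Aᵢ be the assignments in which colleague i gets their own mug. We want the size of the complement of A₁∪…∪A_6.
By inclusion–exclusion this is Σ_{j=0}^{6} (−1)^j C(6,j)·(6−j)!.
Computing: 720 − 720 + 360 − 120 + 30 − 6 + 1 = 265.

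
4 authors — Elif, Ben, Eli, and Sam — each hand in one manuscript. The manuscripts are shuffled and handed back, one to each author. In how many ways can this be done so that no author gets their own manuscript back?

Count assignments avoiding every fixed point. For any j of the 4 authors fixed to their own manuscript, the other 4−j can be arranged in (4−j)! ways.
By inclusion–exclusion this is Σ_{j=0}^{4} (−1)^j C(4,j)·(4−j)!.
Computing: 24 − 24 + 12 − 4 + 1 = 9.

9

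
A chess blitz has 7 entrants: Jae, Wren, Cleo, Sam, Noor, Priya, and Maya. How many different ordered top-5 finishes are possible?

2520

There are 7 choices for 1st place, 6 for 2nd, and so on down to 3 for position 5.
That gives 7 × 6 × 5 × 4 × 3 = 2520.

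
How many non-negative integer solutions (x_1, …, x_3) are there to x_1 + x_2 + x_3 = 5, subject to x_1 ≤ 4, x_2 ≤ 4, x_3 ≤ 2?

13

Ignoring the caps, the number of non-negative solutions to x_1+…+x_3 = 5 is C(7,2) = 21.
Subtract solutions that violate a single cap (substitute x_i' = x_i − (cap_i+1)): x_1 ≥ 5 gives C(2,2) = 1; x_2 ≥ 5 gives C(2,2) = 1; x_3 ≥ 3 gives C(4,2) = 6. Together 8.
No two caps can be exceeded simultaneously, so the pair terms are all 0.
By inclusion–exclusion the count is 21 − 8 + 0 = 13.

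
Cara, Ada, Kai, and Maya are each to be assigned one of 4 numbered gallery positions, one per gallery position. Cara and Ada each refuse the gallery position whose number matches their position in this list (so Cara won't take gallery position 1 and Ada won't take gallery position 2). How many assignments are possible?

14

Let Aᵢ (for i ∈ {1, 2}) be the placements that put person i in their forbidden gallery position. Any j of these fix j positions, leaving (4−j)! ways to fill the rest, and there are C(2,j) ways to pick which j.
By inclusion–exclusion, the number of valid placements is Σ_{j=0}^{2} (−1)^j C(2,j)·(4−j)!.
Computing: 24 − 12 + 2 = 14.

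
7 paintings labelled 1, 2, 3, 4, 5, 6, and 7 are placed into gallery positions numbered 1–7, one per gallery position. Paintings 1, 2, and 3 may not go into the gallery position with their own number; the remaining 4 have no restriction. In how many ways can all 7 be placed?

3216

Let Aᵢ (for i ∈ {1, 2, 3}) be the placements that put painting i in its forbidden gallery position. Any j of these fix j positions, leaving (7−j)! ways to fill the rest, and there are C(3,j) ways to pick which j.
By inclusion–exclusion, the number of valid placements is Σ_{j=0}^{3} (−1)^j C(3,j)·(7−j)!.
Computing: 5040 − 2160 + 360 − 24 = 3216.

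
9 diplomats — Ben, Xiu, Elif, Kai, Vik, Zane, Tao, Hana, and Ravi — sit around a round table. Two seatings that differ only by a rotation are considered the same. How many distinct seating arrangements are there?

40320

Around a circle, 9 distinct people have 9!/9 = (8)! = 40320 rotationally distinct seatings.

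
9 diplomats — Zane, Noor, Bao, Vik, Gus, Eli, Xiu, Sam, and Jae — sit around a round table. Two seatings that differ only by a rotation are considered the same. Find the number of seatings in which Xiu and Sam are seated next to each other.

10080

Treat {Xiu, Sam} as one unit (2 internal orders) and seat the resulting 8 units around the table: (7)! circular arrangements.
So 2 × (7)! = 2 × 5040 = 10080.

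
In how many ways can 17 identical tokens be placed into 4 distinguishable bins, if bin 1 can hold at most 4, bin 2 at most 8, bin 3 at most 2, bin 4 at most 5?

By stars and bars, unrestricted non-negative solutions to x_1+…+x_4 = 17 number C(17+3,3) = 1140.
Subtract solutions that violate a single cap (substitute x_i' = x_i − (cap_i+1)): x_1 ≥ 5 gives C(15,3) = 455; x_2 ≥ 9 gives C(11,3) = 165; x_3 ≥ 3 gives C(17,3) = 680; x_4 ≥ 6 gives C(14,3) = 364. Together 1664.
Add back pairs where two caps are both exceeded: 20 + 220 + 84 + 56 + 10 + 165 = 555.
Subtract triples: 1 + 0 + 20 + 0 = 21.
By inclusion–exclusion the count is 1140 − 1664 + 555 − 21 = 10.

10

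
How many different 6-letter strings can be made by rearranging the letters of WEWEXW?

Letter multiplicities in WEWEXW: E×2, W×3, X×1.
So there are 6! / (3!·2!) = 60 distinguishable arrangements.

60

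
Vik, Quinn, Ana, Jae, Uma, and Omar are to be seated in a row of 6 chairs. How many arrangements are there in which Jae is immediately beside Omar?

Place the 4 others and the Jae-Omar pair as 5 objects in a line; the pair has 2 internal arrangements.
So the count is 2·(5)! = 240.

240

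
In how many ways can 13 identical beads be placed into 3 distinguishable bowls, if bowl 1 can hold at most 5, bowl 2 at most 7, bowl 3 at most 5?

15

Without the upper bounds there are C(15,2) = 105 ways to split 13 among 3 bowls.
Subtract solutions that violate a single cap (substitute x_i' = x_i − (cap_i+1)): x_1 ≥ 6 gives C(9,2) = 36; x_2 ≥ 8 gives C(7,2) = 21; x_3 ≥ 6 gives C(9,2) = 36. Together 93.
Add back pairs where two caps are both exceeded: 0 + 3 + 0 = 3.
By inclusion–exclusion the count is 105 − 93 + 3 = 15.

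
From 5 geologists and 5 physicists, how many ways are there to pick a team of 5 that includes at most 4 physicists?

Split by how many physicists are chosen (0 through 4).
Sum: C(5,0)·C(5,5) + C(5,1)·C(5,4) + C(5,2)·C(5,3) + C(5,3)·C(5,2) + C(5,4)·C(5,1) = 1 + 25 + 100 + 100 + 25 = 251.

251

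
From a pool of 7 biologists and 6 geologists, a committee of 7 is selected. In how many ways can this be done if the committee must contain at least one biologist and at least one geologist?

1715

Total 7-person selections from all 13: C(13,7) = 1716.
Selections missing a whole group: no biologists → C(6,7) = 0; no geologists → C(7,7) = 1.
Both groups omitted at once is impossible, so 1716 − 1 = 1715.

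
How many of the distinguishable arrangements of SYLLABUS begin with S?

With the first slot taken by S, it remains to arrange the other 7 letters (YLLABUS).
Those 7 letters have L appearing twice, giving (7)!/(2!) = 2520.

2520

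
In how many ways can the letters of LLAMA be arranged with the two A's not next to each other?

18

There are 5!/(2!·2!) = 30 arrangements of LLAMA in total.
If the two A's are adjacent, glue them into one block, leaving 4 items to arrange: (4)!/(2!) = 12 ways.
Subtracting, 30 − 12 = 18 arrangements keep the A's apart.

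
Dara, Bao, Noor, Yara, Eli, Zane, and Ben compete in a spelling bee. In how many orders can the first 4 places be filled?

840

This is an ordered selection of 4 from 7: P(7,4).
That gives 7 × 6 × 5 × 4 = 840.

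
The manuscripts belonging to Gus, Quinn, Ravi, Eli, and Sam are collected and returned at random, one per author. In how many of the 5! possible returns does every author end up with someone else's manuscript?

44

Let Aᵢ be the assignments in which author i gets their own manuscript. We want the size of the complement of A₁∪…∪A_5.
By inclusion–exclusion this is Σ_{j=0}^{5} (−1)^j C(5,j)·(5−j)!.
Computing: 120 − 120 + 60 − 20 + 5 − 1 = 44.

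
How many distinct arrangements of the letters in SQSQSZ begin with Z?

10

Fix Z in the first position and arrange the remaining 5 letters.
Those 5 letters have Q appearing twice and S appearing 3 times, giving (5)!/(3!·2!) = 10.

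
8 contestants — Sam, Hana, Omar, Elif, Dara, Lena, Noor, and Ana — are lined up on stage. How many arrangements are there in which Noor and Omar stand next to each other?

Treat {Noor, Omar} as a single unit. There are 7 units to order, and the pair itself can be ordered 2 ways.
That gives 2 × 7! = 2 × 5040 = 10080.

10080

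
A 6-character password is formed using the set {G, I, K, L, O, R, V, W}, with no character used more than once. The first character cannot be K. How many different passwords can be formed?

17640

The first character has 8−1 = 7 choices (anything except K).
The remaining 5 characters are filled from the other 7 symbols without repetition: 7 × 6 × 5 × 4 × 3 = 2520.
Total: 7 × 2520 = 17640.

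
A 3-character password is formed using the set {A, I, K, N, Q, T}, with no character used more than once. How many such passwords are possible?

Choose and order 3 of the 6 symbols: the first character has 6 options, the next 5, then 4.
6 × 5 × 4 = 120.

120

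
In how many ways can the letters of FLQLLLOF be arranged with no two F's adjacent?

There are 8!/(4!·2!) = 840 arrangements of FLQLLLOF in total.
Arrangements with the F's together: treat FF as one letter, giving (7)!/(4!) = 210.
Subtracting, 840 − 210 = 630 arrangements keep the F's apart.

630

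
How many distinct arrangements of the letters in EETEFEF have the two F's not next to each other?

75

Total arrangements of EETEFEF: 7!/(4!·2!) = 105.
Arrangements with the F's together: treat FF as one letter, giving (6)!/(4!) = 30.
Subtracting, 105 − 30 = 75 arrangements keep the F's apart.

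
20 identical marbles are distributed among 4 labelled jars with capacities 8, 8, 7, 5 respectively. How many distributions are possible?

Without the upper bounds there are C(23,3) = 1771 ways to split 20 among 4 jars.
Subtract solutions that violate a single cap (substitute x_i' = x_i − (cap_i+1)): x_1 ≥ 9 gives C(14,3) = 364; x_2 ≥ 9 gives C(14,3) = 364; x_3 ≥ 8 gives C(15,3) = 455; x_4 ≥ 6 gives C(17,3) = 680. Together 1863.
Add back pairs where two caps are both exceeded: 10 + 20 + 56 + 20 + 56 + 84 = 246.
By inclusion–exclusion the count is 1771 − 1863 + 246 = 154.

154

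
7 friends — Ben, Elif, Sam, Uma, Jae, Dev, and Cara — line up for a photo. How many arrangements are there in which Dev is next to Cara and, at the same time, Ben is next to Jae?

Treat {Dev,Cara} as one block (2 orders) and {Ben,Jae} as another (2 orders).
That leaves 5 units to arrange: 2 × 2 × 5! = 4 × 120 = 480.

480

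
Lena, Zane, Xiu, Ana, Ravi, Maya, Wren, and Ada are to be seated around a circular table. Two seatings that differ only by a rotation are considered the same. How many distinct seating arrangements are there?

Seat Lena anywhere (absorbing the rotational symmetry), then permute the other 7: (7)! = 5040.

5040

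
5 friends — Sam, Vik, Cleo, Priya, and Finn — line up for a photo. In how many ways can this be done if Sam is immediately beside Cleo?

48

Place the 3 others and the Sam-Cleo pair as 4 objects in a line; the pair has 2 internal arrangements.
So the count is 2·(4)! = 48.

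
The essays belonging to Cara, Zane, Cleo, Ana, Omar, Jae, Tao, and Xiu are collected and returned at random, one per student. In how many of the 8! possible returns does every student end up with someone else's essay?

14833

Count assignments avoiding every fixed point. For any j of the 8 students fixed to their own essay, the other 8−j can be arranged in (8−j)! ways.
By inclusion–exclusion this is Σ_{j=0}^{8} (−1)^j C(8,j)·(8−j)!.
Computing: 40320 − 40320 + 20160 − 6720 + 1680 − 336 + 56 − 8 + 1 = 14833.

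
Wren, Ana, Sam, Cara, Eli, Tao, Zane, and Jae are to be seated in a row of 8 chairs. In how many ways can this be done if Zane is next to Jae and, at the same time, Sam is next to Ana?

2880

Treat {Zane,Jae} as one block (2 orders) and {Sam,Ana} as another (2 orders).
That leaves 6 units to arrange: 2 × 2 × 6! = 4 × 720 = 2880.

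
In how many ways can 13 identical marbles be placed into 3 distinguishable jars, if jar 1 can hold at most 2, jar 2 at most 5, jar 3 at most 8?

6

Ignoring the caps, the number of non-negative solutions to x_1+…+x_3 = 13 is C(15,2) = 105.
Subtract solutions that violate a single cap (substitute x_i' = x_i − (cap_i+1)): x_1 ≥ 3 gives C(12,2) = 66; x_2 ≥ 6 gives C(9,2) = 36; x_3 ≥ 9 gives C(6,2) = 15. Together 117.
Add back pairs where two caps are both exceeded: 15 + 3 + 0 = 18.
By inclusion–exclusion the count is 105 − 117 + 18 = 6.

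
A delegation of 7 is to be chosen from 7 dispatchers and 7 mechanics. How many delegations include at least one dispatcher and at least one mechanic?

Total 7-person selections from all 14: C(14,7) = 3432.
Subtract selections that omit an entire group: no dispatchers → C(7,7) = 1; no mechanics → C(7,7) = 1.
Both groups omitted at once is impossible, so 3432 − 2 = 3430.

3430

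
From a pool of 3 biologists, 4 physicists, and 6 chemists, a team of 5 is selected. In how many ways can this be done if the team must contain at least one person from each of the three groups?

Total 5-person selections from all 13: C(13,5) = 1287.
Selections missing a whole group: no biologists → C(10,5) = 252; no physicists → C(9,5) = 126; no chemists → C(7,5) = 21.
Add back selections omitting two groups (i.e. drawn from a single group): C(3,5) + C(4,5) + C(6,5) = 6.
By inclusion–exclusion: 1287 − 399 + 6 = 894.

894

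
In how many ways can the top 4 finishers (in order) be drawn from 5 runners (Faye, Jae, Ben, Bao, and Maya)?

120

This is an ordered selection of 4 from 5: P(5,4).
That gives 5 × 4 × 3 × 2 = 120.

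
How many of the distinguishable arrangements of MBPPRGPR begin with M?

Fix M in the first position and arrange the remaining 7 letters.
Those 7 letters have P appearing 3 times and R appearing twice, giving (7)!/(3!·2!) = 420.

420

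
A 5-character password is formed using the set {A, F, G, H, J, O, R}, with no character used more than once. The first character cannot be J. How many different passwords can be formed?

2160

The first character has 7−1 = 6 choices (anything except J).
The remaining 4 characters are filled from the other 6 symbols without repetition: 6 × 5 × 4 × 3 = 360.
Total: 6 × 360 = 2160.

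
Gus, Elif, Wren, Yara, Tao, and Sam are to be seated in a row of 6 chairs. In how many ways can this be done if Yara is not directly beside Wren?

There are 6! = 720 arrangements in all. If Yara and Wren are adjacent, merging them into one block gives 2·(5)! = 240 arrangements.
Complementary counting: 720 − 240 = 480.

480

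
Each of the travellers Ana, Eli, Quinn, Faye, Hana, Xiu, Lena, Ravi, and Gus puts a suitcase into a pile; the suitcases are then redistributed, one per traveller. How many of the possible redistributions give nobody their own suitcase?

This is the derangement count D_9: permutations of 9 items with no fixed point.
By inclusion–exclusion this is Σ_{j=0}^{9} (−1)^j C(9,j)·(9−j)!.
Computing: 362880 − 362880 + 181440 − 60480 + 15120 − 3024 + 504 − 72 + 9 − 1 = 133496.

133496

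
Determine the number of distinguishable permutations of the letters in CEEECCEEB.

504

Letter multiplicities in CEEECCEEB: B×1, C×3, E×5.
So there are 9! / (5!·3!) = 504 distinguishable arrangements.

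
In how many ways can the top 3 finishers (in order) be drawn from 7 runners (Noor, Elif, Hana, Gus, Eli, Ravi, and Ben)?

There are 7 choices for 1st place, 6 for 2nd, and 5 for 3rd.
That gives 7 × 6 × 5 = 210.

210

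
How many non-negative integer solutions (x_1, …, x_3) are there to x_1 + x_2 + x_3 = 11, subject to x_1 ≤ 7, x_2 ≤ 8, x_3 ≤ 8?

Ignoring the caps, the number of non-negative solutions to x_1+…+x_3 = 11 is C(13,2) = 78.
Subtract solutions that violate a single cap (substitute x_i' = x_i − (cap_i+1)): x_1 ≥ 8 gives C(5,2) = 10; x_2 ≥ 9 gives C(4,2) = 6; x_3 ≥ 9 gives C(4,2) = 6. Together 22.
No two caps can be exceeded simultaneously, so the pair terms are all 0.
By inclusion–exclusion the count is 78 − 22 + 0 = 56.

56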